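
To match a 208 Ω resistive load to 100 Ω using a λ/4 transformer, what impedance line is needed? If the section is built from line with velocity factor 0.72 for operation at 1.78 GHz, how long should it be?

Z_qwt ≈ 144 Ω; length ≈ 3.03 cm

Z_qwt = √(Z_0·R_L) = √(100 × 208) = √20800
λ = 0.72·c/f = 0.121 m, so l = λ/4 = 0.0303 m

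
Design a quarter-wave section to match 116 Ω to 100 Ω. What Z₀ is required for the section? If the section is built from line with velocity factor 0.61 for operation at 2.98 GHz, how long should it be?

Z_qwt ≈ 108 Ω; length ≈ 1.54 cm

Z_qwt = √(Z_0·R_L) = √(100 × 116) = √11600
λ = 0.61·c/f = 0.0614 m, so l = λ/4 = 0.0154 m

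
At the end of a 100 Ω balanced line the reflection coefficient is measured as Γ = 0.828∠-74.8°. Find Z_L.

Z_L ≈ 25.1 − j128 Ω

Z_L = Z_0·(1 + Γ)/(1 − Γ) = 100·(1.22 − j0.799)/(0.783 + j0.799)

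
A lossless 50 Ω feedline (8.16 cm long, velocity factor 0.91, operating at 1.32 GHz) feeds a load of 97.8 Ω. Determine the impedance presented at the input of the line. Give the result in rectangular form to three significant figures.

λ = v/f = 0.91·c / 1.32 GHz = 0.207 m
βl = 2π·l/λ = 2π × 0.395 = 142°
tan(βl) = tan(142°) = -0.78
Z_in = Z_0·(Z_L + jZ_0·tanβl)/(Z_0 + jZ_L·tanβl)
     = 50·(97.8 − j39)/(50 − j76.3)

Z_in ≈ 47.3 + j33.1 Ω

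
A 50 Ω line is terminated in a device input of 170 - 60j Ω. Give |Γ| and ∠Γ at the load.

Γ ≈ 0.588 ∠ -11.3°

Γ = (Z_L − Z_0)/(Z_L + Z_0) = (120 − j60)/(220 − j60)
|Γ| = 134/228 = 0.588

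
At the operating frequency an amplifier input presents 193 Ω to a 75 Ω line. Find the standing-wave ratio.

VSWR ≈ 2.57

Γ = (193 − 75)/(193 + 75) = 0.44
VSWR = (1 + 0.44)/(1 − 0.44)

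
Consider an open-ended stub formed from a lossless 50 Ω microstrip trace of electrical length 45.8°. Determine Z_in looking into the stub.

tan(βl) = 1.03
For an open-ended stub, Z_in = −jZ_0·cot(βl) = −jZ_0/tan(βl)

Z_in ≈ −j48.6 Ω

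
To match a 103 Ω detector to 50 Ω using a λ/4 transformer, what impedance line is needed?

Z_qwt ≈ 71.8 Ω

Z_qwt = √(Z_0·R_L) = √(50 × 103) = √5150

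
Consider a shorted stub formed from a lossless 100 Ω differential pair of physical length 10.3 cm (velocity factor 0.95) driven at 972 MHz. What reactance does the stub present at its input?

X_in ≈ -135 Ω (capacitive)

λ = v/f = 0.95·c / 972 MHz = 0.293 m
βl = 2π·l/λ = 2π × 0.351 = 126°
tan(βl) = -1.35
For a shorted stub, Z_in = jZ_0·tan(βl)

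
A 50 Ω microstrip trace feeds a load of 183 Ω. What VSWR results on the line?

Γ = (183 − 50)/(183 + 50) = 0.571
VSWR = (1 + 0.571)/(1 − 0.571)

VSWR ≈ 3.66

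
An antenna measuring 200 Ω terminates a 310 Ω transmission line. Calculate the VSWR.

VSWR ≈ 1.55

Γ = (200 − 310)/(200 + 310) = -0.216
VSWR = (1 + 0.216)/(1 − 0.216)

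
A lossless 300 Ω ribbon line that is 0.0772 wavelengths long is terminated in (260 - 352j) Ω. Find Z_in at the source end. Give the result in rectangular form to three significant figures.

βl = 2π × 0.0772 = 27.8°
tan(βl) = tan(27.8°) = 0.527
Z_in = Z_0·(Z_L + jZ_0·tanβl)/(Z_0 + jZ_L·tanβl)
     = 300·(260 − j194)/(486 + j137)

Z_in ≈ 117 − j153 Ω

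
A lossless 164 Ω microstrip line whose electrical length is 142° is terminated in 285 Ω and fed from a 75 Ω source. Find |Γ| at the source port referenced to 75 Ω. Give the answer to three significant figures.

tan(βl) = -0.781
Z_in = Z_0·(Z_L + jZ_0·tanβl)/(Z_0 + jZ_L·tanβl) = 161 + j91 Ω
Γ_s = (Z_in − Z_s)/(Z_in + Z_s) = (86.4 + j91)/(236 + j91), |Γ_s| = 0.495

|Γ| ≈ 0.495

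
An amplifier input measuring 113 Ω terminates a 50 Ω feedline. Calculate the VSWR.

VSWR ≈ 2.26

For a purely resistive load, VSWR = R_L/Z_0 or Z_0/R_L (whichever > 1) = 113/50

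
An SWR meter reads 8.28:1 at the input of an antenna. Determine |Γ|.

|Γ| = (S − 1)/(S + 1) = (8.28 − 1)/(8.28 + 1) = 7.28/9.28

|Γ| ≈ 0.784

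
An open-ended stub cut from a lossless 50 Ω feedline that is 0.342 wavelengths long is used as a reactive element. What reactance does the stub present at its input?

βl = 2π × 0.342 = 123°
tan(βl) = -1.53
For an open-ended stub, Z_in = −jZ_0·cot(βl) = −jZ_0/tan(βl)

X_in ≈ 32.6 Ω (inductive)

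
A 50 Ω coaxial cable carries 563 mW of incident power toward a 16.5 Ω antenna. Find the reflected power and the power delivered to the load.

P_reflected ≈ 143 mW; P_delivered ≈ 420 mW

Γ = (16.5 − 50)/(16.5 + 50) = -0.504
|Γ|² = 0.254
P_refl = |Γ|²·P_inc = 143 mW, P_del = (1 − |Γ|²)·P_inc = 420 mW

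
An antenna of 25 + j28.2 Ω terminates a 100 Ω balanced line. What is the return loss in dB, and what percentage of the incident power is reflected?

Γ = (-75 + j28.2)/(125 + j28.2), |Γ| = 0.625
RL = −20·log₁₀(0.625) = 4.08 dB
P_refl/P_inc = |Γ|² = 0.391

RL ≈ 4.08 dB; 39.1% of incident power reflected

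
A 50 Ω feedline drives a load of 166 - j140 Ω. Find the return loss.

RL ≈ 3.02 dB

Γ = (116 − j140)/(216 − j140), |Γ| = 0.706
RL = −20·log₁₀|Γ| = −20·log₁₀(0.706)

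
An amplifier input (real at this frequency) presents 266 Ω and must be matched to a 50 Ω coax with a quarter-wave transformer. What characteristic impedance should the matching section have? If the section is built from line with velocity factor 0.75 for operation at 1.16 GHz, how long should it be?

Z_qwt ≈ 115 Ω; length ≈ 4.85 cm

Z_qwt = √(Z_0·R_L) = √(50 × 266) = √13300
λ = 0.75·c/f = 0.194 m, so l = λ/4 = 0.0485 m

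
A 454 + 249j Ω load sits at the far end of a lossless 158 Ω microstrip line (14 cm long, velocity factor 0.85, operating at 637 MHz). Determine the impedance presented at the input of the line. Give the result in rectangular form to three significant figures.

λ = v/f = 0.85·c / 637 MHz = 0.4 m
βl = 2π·l/λ = 2π × 0.35 = 126°
tan(βl) = tan(126°) = -1.38
Z_in = Z_0·(Z_L + jZ_0·tanβl)/(Z_0 + jZ_L·tanβl)
     = 158·(454 + j30.7)/(502 − j627)

Z_in ≈ 51.1 + j73.5 Ω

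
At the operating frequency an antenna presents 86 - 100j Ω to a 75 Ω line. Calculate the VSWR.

VSWR ≈ 3.26

Γ = (Z_L − Z_0)/(Z_L + Z_0) = (11 − j100)/(161 − j100)
|Γ| = 101/190 = 0.531
VSWR = (1 + |Γ|)/(1 − |Γ|) = 1.53/0.469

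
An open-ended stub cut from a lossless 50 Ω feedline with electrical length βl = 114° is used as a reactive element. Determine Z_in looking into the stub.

Z_in ≈ +j22.3 Ω

tan(βl) = -2.25
For an open-ended stub, Z_in = −jZ_0·cot(βl) = −jZ_0/tan(βl)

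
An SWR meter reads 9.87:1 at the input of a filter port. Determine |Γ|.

|Γ| = (S − 1)/(S + 1) = (9.87 − 1)/(9.87 + 1) = 8.87/10.9

|Γ| ≈ 0.816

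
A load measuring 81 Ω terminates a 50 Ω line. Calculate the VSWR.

Γ = (81 − 50)/(81 + 50) = 0.237
VSWR = (1 + 0.237)/(1 − 0.237)

VSWR ≈ 1.62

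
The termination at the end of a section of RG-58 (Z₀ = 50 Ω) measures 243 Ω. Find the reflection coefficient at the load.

Γ = 0.659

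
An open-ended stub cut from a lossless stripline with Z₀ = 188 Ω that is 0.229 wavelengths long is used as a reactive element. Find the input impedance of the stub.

βl = 2π × 0.229 = 82.4°
tan(βl) = 7.53
For an open-ended stub, Z_in = −jZ_0·cot(βl) = −jZ_0/tan(βl)

Z_in ≈ −j25 Ω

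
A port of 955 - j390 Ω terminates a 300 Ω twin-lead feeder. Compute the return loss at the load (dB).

Γ = (655 − j390)/(1255 − j390), |Γ| = 0.58
RL = −20·log₁₀|Γ| = −20·log₁₀(0.58)

RL ≈ 4.73 dB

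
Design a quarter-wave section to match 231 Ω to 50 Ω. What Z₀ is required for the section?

Z_qwt = √(Z_0·R_L) = √(50 × 231) = √11550

Z_qwt ≈ 107 Ω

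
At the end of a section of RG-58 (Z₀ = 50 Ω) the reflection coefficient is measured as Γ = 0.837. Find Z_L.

Z_L ≈ 563 Ω

Z_L = Z_0·(1 + Γ)/(1 − Γ) = 50·(1.84)/(0.163)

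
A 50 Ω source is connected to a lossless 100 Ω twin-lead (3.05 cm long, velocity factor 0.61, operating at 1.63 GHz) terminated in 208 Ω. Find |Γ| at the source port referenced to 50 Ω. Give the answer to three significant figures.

λ = v/f = 0.61·c / 1.63 GHz = 0.112 m
βl = 2π·l/λ = 2π × 0.272 = 97.8°
tan(βl) = -7.3
Z_in = Z_0·(Z_L + jZ_0·tanβl)/(Z_0 + jZ_L·tanβl) = 48.8 + j10.5 Ω
Γ_s = (Z_in − Z_s)/(Z_in + Z_s) = (-1.23 + j10.5)/(98.8 + j10.5), |Γ_s| = 0.106

|Γ| ≈ 0.106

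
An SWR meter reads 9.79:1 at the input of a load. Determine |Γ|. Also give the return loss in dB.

|Γ| ≈ 0.815; return loss ≈ 1.78 dB

|Γ| = (S − 1)/(S + 1) = (9.79 − 1)/(9.79 + 1) = 8.79/10.8
RL = −20·log₁₀|Γ| = −20·log₁₀(0.815)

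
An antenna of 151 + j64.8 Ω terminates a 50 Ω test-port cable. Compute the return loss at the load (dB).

RL ≈ 4.91 dB

Γ = (101 + j64.8)/(201 + j64.8), |Γ| = 0.568
RL = −20·log₁₀|Γ| = −20·log₁₀(0.568)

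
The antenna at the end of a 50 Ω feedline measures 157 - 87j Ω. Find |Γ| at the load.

|Γ| ≈ 0.614

Γ = (Z_L − Z_0)/(Z_L + Z_0) = (107 − j87)/(207 − j87)
|Γ| = 138/225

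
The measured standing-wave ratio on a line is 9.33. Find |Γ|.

|Γ| ≈ 0.806

|Γ| = (S − 1)/(S + 1) = (9.33 − 1)/(9.33 + 1) = 8.33/10.3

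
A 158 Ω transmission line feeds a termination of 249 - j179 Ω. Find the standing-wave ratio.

Γ = (Z_L − Z_0)/(Z_L + Z_0) = (91 − j179)/(407 − j179)
|Γ| = 201/445 = 0.452
VSWR = (1 + |Γ|)/(1 − |Γ|) = 1.45/0.548

VSWR ≈ 2.65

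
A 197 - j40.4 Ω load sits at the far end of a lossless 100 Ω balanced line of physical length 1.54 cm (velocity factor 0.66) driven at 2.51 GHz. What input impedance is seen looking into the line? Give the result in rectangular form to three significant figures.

λ = v/f = 0.66·c / 2.51 GHz = 0.0789 m
βl = 2π·l/λ = 2π × 0.195 = 70.3°
tan(βl) = tan(70.3°) = 2.79
Z_in = Z_0·(Z_L + jZ_0·tanβl)/(Z_0 + jZ_L·tanβl)
     = 100·(197 + j239)/(213 + j550)

Z_in ≈ 49.8 − j16.6 Ω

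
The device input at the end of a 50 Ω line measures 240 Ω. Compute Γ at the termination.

Γ = (Z_L − Z_0)/(Z_L + Z_0) = (240 − 50)/(240 + 50) = 190/290

Γ = 0.655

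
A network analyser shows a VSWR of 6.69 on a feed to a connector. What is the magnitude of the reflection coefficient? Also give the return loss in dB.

|Γ| ≈ 0.74; return loss ≈ 2.62 dB

|Γ| = (S − 1)/(S + 1) = (6.69 − 1)/(6.69 + 1) = 5.69/7.69
RL = −20·log₁₀|Γ| = −20·log₁₀(0.74)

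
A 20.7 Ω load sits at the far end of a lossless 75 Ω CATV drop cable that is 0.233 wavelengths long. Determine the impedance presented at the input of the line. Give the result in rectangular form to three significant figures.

Z_in ≈ 239 + j84.7 Ω

βl = 2π × 0.233 = 83.9°
tan(βl) = tan(83.9°) = 9.33
Z_in = Z_0·(Z_L + jZ_0·tanβl)/(Z_0 + jZ_L·tanβl)
     = 75·(20.7 + j699)/(75 + j193)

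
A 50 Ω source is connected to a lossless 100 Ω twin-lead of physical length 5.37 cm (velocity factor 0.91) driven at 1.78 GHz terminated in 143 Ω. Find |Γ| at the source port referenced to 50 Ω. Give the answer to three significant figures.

λ = v/f = 0.91·c / 1.78 GHz = 0.153 m
βl = 2π·l/λ = 2π × 0.35 = 126°
tan(βl) = -1.37
Z_in = Z_0·(Z_L + jZ_0·tanβl)/(Z_0 + jZ_L·tanβl) = 85 + j29.5 Ω
Γ_s = (Z_in − Z_s)/(Z_in + Z_s) = (35 + j29.5)/(135 + j29.5), |Γ_s| = 0.331

|Γ| ≈ 0.331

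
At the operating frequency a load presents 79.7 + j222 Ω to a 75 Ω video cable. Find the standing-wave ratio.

VSWR ≈ 10.2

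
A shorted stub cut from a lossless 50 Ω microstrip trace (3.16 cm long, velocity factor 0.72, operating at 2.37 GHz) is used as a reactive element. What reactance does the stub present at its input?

λ = v/f = 0.72·c / 2.37 GHz = 0.0911 m
βl = 2π·l/λ = 2π × 0.347 = 125°
tan(βl) = -1.44
For a shorted stub, Z_in = jZ_0·tan(βl)

X_in ≈ -71.9 Ω (capacitive)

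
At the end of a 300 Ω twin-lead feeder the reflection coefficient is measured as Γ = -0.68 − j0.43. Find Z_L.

Z_L ≈ 35.2 − j85.8 Ω

Z_L = Z_0·(1 + Γ)/(1 − Γ) = 300·(0.32 − j0.43)/(1.68 + j0.43)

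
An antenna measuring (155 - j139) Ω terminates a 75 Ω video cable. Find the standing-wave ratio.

VSWR ≈ 3.96

Γ = (Z_L − Z_0)/(Z_L + Z_0) = (80 − j139)/(230 − j139)
|Γ| = 160/269 = 0.597
VSWR = (1 + |Γ|)/(1 − |Γ|) = 1.6/0.403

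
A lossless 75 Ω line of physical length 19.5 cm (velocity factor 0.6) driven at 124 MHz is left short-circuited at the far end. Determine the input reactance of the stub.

λ = v/f = 0.6·c / 124 MHz = 1.45 m
βl = 2π·l/λ = 2π × 0.134 = 48.4°
tan(βl) = 1.12
For a short-circuited stub, Z_in = jZ_0·tan(βl)

X_in ≈ 84.4 Ω (inductive)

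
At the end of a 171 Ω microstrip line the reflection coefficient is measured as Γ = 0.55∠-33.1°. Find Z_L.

Z_L ≈ 313 − j270 Ω

Z_L = Z_0·(1 + Γ)/(1 − Γ) = 171·(1.46 − j0.3)/(0.539 + j0.3)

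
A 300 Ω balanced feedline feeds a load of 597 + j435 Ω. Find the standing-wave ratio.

Γ = (Z_L − Z_0)/(Z_L + Z_0) = (297 + j435)/(897 + j435)
|Γ| = 527/997 = 0.528
VSWR = (1 + |Γ|)/(1 − |Γ|) = 1.53/0.472

VSWR ≈ 3.24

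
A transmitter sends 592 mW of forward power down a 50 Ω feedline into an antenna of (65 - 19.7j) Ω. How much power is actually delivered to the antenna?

P_delivered ≈ 565 mW

|Γ| = |(15 − j19.7)/(115 − j19.7)| = 0.212
|Γ|² = 0.045
P_refl = |Γ|²·P_inc = 26.7 mW, P_del = (1 − |Γ|²)·P_inc = 565 mW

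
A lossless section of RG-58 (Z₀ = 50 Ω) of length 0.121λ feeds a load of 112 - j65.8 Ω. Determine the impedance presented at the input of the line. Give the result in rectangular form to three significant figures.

Z_in ≈ 22.2 − j29.1 Ω

βl = 2π × 0.121 = 43.6°
tan(βl) = tan(43.6°) = 0.951
Z_in = Z_0·(Z_L + jZ_0·tanβl)/(Z_0 + jZ_L·tanβl)
     = 50·(112 − j18.3)/(113 + j107)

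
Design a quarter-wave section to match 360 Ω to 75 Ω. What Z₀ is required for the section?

Z_qwt ≈ 164 Ω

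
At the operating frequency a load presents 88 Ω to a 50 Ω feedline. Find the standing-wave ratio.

VSWR ≈ 1.76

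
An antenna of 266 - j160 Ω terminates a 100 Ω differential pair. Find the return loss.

RL ≈ 4.77 dB

Γ = (166 − j160)/(366 − j160), |Γ| = 0.577
RL = −20·log₁₀|Γ| = −20·log₁₀(0.577)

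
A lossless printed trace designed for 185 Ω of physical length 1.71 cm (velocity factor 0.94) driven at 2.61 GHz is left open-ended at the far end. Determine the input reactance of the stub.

λ = v/f = 0.94·c / 2.61 GHz = 0.108 m
βl = 2π·l/λ = 2π × 0.158 = 57°
tan(βl) = 1.54
For an open-ended stub, Z_in = −jZ_0·cot(βl) = −jZ_0/tan(βl)

X_in ≈ -120 Ω (capacitive)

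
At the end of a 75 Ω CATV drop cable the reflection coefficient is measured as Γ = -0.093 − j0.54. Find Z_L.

Z_L ≈ 35.3 − j54.5 Ω

Z_L = Z_0·(1 + Γ)/(1 − Γ) = 75·(0.907 − j0.54)/(1.09 + j0.54)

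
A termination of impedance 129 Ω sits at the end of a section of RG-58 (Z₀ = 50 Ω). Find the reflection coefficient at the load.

Γ = (Z_L − Z_0)/(Z_L + Z_0) = (129 − 50)/(129 + 50) = 79/179

Γ = 0.441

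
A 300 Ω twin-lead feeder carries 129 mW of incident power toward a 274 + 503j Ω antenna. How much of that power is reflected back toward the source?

P_reflected ≈ 56.2 mW

|Γ| = |(-26 + j503)/(574 + j503)| = 0.66
|Γ|² = 0.436
P_refl = |Γ|²·P_inc = 56.2 mW, P_del = (1 − |Γ|²)·P_inc = 72.8 mW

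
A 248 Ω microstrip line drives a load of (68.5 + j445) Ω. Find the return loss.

Γ = (-179.5 + j445)/(316.5 + j445), |Γ| = 0.879
RL = −20·log₁₀|Γ| = −20·log₁₀(0.879)

RL ≈ 1.12 dB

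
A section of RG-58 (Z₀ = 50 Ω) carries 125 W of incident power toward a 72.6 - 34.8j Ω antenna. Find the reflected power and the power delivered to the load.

|Γ| = |(22.6 − j34.8)/(122.6 − j34.8)| = 0.326
|Γ|² = 0.106
P_refl = |Γ|²·P_inc = 13.3 W, P_del = (1 − |Γ|²)·P_inc = 112 W

P_reflected ≈ 13.3 W; P_delivered ≈ 112 W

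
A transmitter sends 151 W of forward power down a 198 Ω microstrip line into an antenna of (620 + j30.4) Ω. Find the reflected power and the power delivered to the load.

|Γ| = |(422 + j30.4)/(818 + j30.4)| = 0.517
|Γ|² = 0.267
P_refl = |Γ|²·P_inc = 40.3 W, P_del = (1 − |Γ|²)·P_inc = 111 W

P_reflected ≈ 40.3 W; P_delivered ≈ 111 W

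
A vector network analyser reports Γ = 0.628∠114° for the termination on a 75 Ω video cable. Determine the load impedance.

Z_L = Z_0·(1 + Γ)/(1 − Γ) = 75·(0.745 + j0.574)/(1.26 − j0.574)

Z_L ≈ 23.8 + j45.2 Ω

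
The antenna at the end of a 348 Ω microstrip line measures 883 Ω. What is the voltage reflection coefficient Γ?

Γ = 0.435

Γ = (Z_L − Z_0)/(Z_L + Z_0) = (883 − 348)/(883 + 348) = 535/1231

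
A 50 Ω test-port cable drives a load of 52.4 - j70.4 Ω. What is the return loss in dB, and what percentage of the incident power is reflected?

Γ = (2.4 − j70.4)/(102.4 − j70.4), |Γ| = 0.567
RL = −20·log₁₀(0.567) = 4.93 dB
P_refl/P_inc = |Γ|² = 0.321

RL ≈ 4.93 dB; 32.1% of incident power reflected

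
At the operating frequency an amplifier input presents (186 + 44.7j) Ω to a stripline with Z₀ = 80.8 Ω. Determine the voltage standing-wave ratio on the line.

Γ = (Z_L − Z_0)/(Z_L + Z_0) = (105.2 + j44.7)/(266.8 + j44.7)
|Γ| = 114/271 = 0.423
VSWR = (1 + |Γ|)/(1 − |Γ|) = 1.42/0.577

VSWR ≈ 2.46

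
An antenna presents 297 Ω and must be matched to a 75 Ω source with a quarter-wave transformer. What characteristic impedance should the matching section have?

Z_qwt ≈ 149 Ω

Z_qwt = √(Z_0·R_L) = √(75 × 297) = √22280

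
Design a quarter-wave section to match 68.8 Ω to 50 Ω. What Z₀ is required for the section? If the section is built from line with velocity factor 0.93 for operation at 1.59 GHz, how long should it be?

Z_qwt = √(Z_0·R_L) = √(50 × 68.8) = √3440
λ = 0.93·c/f = 0.175 m, so l = λ/4 = 0.0439 m

Z_qwt ≈ 58.7 Ω; length ≈ 4.39 cm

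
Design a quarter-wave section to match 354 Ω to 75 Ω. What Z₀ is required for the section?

Z_qwt ≈ 163 Ω

Z_qwt = √(Z_0·R_L) = √(75 × 354) = √26550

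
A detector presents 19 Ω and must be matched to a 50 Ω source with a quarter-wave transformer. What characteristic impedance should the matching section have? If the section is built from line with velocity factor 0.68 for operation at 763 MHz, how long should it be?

Z_qwt = √(Z_0·R_L) = √(50 × 19) = √950
λ = 0.68·c/f = 0.267 m, so l = λ/4 = 0.0668 m

Z_qwt ≈ 30.8 Ω; length ≈ 6.68 cm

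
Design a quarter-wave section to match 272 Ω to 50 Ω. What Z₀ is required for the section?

Z_qwt = √(Z_0·R_L) = √(50 × 272) = √13600

Z_qwt ≈ 117 Ω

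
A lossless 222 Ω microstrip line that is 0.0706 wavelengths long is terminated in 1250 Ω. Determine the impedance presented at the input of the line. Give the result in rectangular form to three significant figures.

βl = 2π × 0.0706 = 25.4°
tan(βl) = tan(25.4°) = 0.475
Z_in = Z_0·(Z_L + jZ_0·tanβl)/(Z_0 + jZ_L·tanβl)
     = 222·(1250 + j105)/(222 + j594)

Z_in ≈ 188 − j397 Ω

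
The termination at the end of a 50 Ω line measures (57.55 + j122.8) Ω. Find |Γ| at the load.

Γ = (Z_L − Z_0)/(Z_L + Z_0) = (7.55 + j122.8)/(107.5 + j122.8)
|Γ| = 123/163

|Γ| ≈ 0.754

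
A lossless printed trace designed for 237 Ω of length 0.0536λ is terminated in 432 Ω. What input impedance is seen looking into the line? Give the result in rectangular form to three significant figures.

βl = 2π × 0.0536 = 19.3°
tan(βl) = tan(19.3°) = 0.35
Z_in = Z_0·(Z_L + jZ_0·tanβl)/(Z_0 + jZ_L·tanβl)
     = 237·(432 + j83)/(237 + j151)

Z_in ≈ 345 − j137 Ω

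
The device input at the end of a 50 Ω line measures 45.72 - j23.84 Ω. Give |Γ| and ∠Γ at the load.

Γ = (Z_L − Z_0)/(Z_L + Z_0) = (-4.28 − j23.84)/(95.72 − j23.84)
|Γ| = 24.2/98.6 = 0.246

Γ ≈ 0.246 ∠ -86.2°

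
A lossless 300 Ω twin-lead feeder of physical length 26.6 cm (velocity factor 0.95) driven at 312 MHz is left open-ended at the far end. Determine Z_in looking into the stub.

Z_in ≈ +j79.4 Ω

λ = v/f = 0.95·c / 312 MHz = 0.913 m
βl = 2π·l/λ = 2π × 0.291 = 105°
tan(βl) = -3.78
For an open-ended stub, Z_in = −jZ_0·cot(βl) = −jZ_0/tan(βl)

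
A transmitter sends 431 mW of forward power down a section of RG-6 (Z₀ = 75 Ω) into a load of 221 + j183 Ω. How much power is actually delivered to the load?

P_delivered ≈ 236 mW

|Γ| = |(146 + j183)/(296 + j183)| = 0.673
|Γ|² = 0.453
P_refl = |Γ|²·P_inc = 195 mW, P_del = (1 − |Γ|²)·P_inc = 236 mW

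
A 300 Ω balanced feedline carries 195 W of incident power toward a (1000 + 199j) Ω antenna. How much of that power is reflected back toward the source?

|Γ| = |(700 + j199)/(1300 + j199)| = 0.553
|Γ|² = 0.306
P_refl = |Γ|²·P_inc = 59.7 W, P_del = (1 − |Γ|²)·P_inc = 135 W

P_reflected ≈ 59.7 W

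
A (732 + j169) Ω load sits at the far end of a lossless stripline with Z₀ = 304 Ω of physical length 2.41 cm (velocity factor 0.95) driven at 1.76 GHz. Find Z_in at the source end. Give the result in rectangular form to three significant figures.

Z_in ≈ 194 − j210 Ω

λ = v/f = 0.95·c / 1.76 GHz = 0.162 m
βl = 2π·l/λ = 2π × 0.149 = 53.6°
tan(βl) = tan(53.6°) = 1.36
Z_in = Z_0·(Z_L + jZ_0·tanβl)/(Z_0 + jZ_L·tanβl)
     = 304·(732 + j581)/(75 + j992)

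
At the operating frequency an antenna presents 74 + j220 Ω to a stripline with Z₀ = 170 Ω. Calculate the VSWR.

Γ = (Z_L − Z_0)/(Z_L + Z_0) = (-96 + j220)/(244 + j220)
|Γ| = 240/329 = 0.731
VSWR = (1 + |Γ|)/(1 − |Γ|) = 1.73/0.269

VSWR ≈ 6.42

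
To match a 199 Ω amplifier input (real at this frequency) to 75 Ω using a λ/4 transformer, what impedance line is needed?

Z_qwt ≈ 122 Ω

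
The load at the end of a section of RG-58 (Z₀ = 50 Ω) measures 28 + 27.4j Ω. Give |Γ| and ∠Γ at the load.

Γ ≈ 0.425 ∠ 109°

Γ = (Z_L − Z_0)/(Z_L + Z_0) = (-22 + j27.4)/(78 + j27.4)
|Γ| = 35.1/82.7 = 0.425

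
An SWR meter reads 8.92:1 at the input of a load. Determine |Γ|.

|Γ| = (S − 1)/(S + 1) = (8.92 − 1)/(8.92 + 1) = 7.92/9.92

|Γ| ≈ 0.798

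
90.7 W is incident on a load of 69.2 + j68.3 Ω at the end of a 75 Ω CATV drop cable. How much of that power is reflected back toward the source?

|Γ| = |(-5.8 + j68.3)/(144.2 + j68.3)| = 0.43
|Γ|² = 0.185
P_refl = |Γ|²·P_inc = 16.7 W, P_del = (1 − |Γ|²)·P_inc = 74 W

P_reflected ≈ 16.7 W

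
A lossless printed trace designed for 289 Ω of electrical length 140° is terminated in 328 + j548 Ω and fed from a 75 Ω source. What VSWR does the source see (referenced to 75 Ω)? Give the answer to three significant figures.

VSWR ≈ 5.64

tan(βl) = -0.839
Z_in = Z_0·(Z_L + jZ_0·tanβl)/(Z_0 + jZ_L·tanβl) = 73.3 + j145 Ω
Γ_s = (Z_in − Z_s)/(Z_in + Z_s) = (-1.66 + j145)/(148 + j145), |Γ_s| = 0.699
VSWR = (1 + |Γ_s|)/(1 − |Γ_s|)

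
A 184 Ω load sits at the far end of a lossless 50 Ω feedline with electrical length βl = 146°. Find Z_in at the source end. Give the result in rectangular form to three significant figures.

tan(βl) = tan(146°) = -0.675
Z_in = Z_0·(Z_L + jZ_0·tanβl)/(Z_0 + jZ_L·tanβl)
     = 50·(184 − j33.7)/(50 − j124)

Z_in ≈ 37.4 + j59.1 Ω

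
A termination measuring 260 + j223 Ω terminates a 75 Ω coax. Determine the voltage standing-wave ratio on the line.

VSWR ≈ 6.14

Γ = (Z_L − Z_0)/(Z_L + Z_0) = (185 + j223)/(335 + j223)
|Γ| = 290/402 = 0.72
VSWR = (1 + |Γ|)/(1 − |Γ|) = 1.72/0.28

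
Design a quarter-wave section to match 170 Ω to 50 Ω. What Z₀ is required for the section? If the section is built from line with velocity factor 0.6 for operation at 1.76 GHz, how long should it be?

Z_qwt ≈ 92.2 Ω; length ≈ 2.56 cm

Z_qwt = √(Z_0·R_L) = √(50 × 170) = √8500
λ = 0.6·c/f = 0.102 m, so l = λ/4 = 0.0256 m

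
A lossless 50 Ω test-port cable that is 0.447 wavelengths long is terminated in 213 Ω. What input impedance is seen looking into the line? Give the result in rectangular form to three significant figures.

βl = 2π × 0.447 = 161°
tan(βl) = tan(161°) = -0.346
Z_in = Z_0·(Z_L + jZ_0·tanβl)/(Z_0 + jZ_L·tanβl)
     = 50·(213 − j17.3)/(50 − j73.7)

Z_in ≈ 75.2 + j93.5 Ω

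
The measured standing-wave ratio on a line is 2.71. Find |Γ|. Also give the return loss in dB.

|Γ| = (S − 1)/(S + 1) = (2.71 − 1)/(2.71 + 1) = 1.71/3.71
RL = −20·log₁₀|Γ| = −20·log₁₀(0.461)

|Γ| ≈ 0.461; return loss ≈ 6.73 dB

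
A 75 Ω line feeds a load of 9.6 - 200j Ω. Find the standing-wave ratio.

Γ = (Z_L − Z_0)/(Z_L + Z_0) = (-65.4 − j200)/(84.6 − j200)
|Γ| = 210/217 = 0.969
VSWR = (1 + |Γ|)/(1 − |Γ|) = 1.97/0.031

VSWR ≈ 63.5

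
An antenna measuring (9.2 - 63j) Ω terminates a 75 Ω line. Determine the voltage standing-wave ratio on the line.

Γ = (Z_L − Z_0)/(Z_L + Z_0) = (-65.8 − j63)/(84.2 − j63)
|Γ| = 91.1/105 = 0.866
VSWR = (1 + |Γ|)/(1 − |Γ|) = 1.87/0.134

VSWR ≈ 14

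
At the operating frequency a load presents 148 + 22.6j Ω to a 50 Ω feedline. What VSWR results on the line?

VSWR ≈ 3.04

Γ = (Z_L − Z_0)/(Z_L + Z_0) = (98 + j22.6)/(198 + j22.6)
|Γ| = 101/199 = 0.505
VSWR = (1 + |Γ|)/(1 − |Γ|) = 1.5/0.495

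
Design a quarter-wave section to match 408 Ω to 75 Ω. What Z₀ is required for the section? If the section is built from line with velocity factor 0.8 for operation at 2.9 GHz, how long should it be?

Z_qwt ≈ 175 Ω; length ≈ 2.07 cm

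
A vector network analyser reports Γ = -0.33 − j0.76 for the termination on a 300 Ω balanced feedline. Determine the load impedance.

Z_L = Z_0·(1 + Γ)/(1 − Γ) = 300·(0.67 − j0.76)/(1.33 + j0.76)

Z_L ≈ 40.1 − j194 Ω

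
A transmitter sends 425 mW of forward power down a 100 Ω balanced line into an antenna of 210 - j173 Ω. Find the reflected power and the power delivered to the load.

P_reflected ≈ 142 mW; P_delivered ≈ 283 mW

|Γ| = |(110 − j173)/(310 − j173)| = 0.577
|Γ|² = 0.333
P_refl = |Γ|²·P_inc = 142 mW, P_del = (1 − |Γ|²)·P_inc = 283 mW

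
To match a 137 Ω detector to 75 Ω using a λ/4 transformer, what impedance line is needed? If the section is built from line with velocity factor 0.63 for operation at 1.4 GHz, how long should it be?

Z_qwt = √(Z_0·R_L) = √(75 × 137) = √10280
λ = 0.63·c/f = 0.135 m, so l = λ/4 = 0.0338 m

Z_qwt ≈ 101 Ω; length ≈ 3.38 cm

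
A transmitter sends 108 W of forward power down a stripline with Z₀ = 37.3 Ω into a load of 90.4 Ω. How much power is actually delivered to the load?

P_delivered ≈ 89.3 W

Γ = (90.4 − 37.3)/(90.4 + 37.3) = 0.416
|Γ|² = 0.173
P_refl = |Γ|²·P_inc = 18.7 W, P_del = (1 − |Γ|²)·P_inc = 89.3 W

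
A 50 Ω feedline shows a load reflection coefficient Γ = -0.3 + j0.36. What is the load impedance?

Z_L ≈ 21.4 + j19.8 Ω

Z_L = Z_0·(1 + Γ)/(1 − Γ) = 50·(0.7 + j0.36)/(1.3 − j0.36)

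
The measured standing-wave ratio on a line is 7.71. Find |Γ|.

|Γ| ≈ 0.77

|Γ| = (S − 1)/(S + 1) = (7.71 − 1)/(7.71 + 1) = 6.71/8.71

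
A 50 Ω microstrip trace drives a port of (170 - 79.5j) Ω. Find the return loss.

Γ = (120 − j79.5)/(220 − j79.5), |Γ| = 0.615
RL = −20·log₁₀|Γ| = −20·log₁₀(0.615)

RL ≈ 4.22 dB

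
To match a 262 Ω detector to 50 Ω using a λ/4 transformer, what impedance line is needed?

Z_qwt = √(Z_0·R_L) = √(50 × 262) = √13100

Z_qwt ≈ 114 Ω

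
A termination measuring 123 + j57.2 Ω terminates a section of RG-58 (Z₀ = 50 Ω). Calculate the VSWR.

Γ = (Z_L − Z_0)/(Z_L + Z_0) = (73 + j57.2)/(173 + j57.2)
|Γ| = 92.7/182 = 0.509
VSWR = (1 + |Γ|)/(1 − |Γ|) = 1.51/0.491

VSWR ≈ 3.07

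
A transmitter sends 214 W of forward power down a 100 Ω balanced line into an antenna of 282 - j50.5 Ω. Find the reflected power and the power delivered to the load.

P_reflected ≈ 51.4 W; P_delivered ≈ 163 W

|Γ| = |(182 − j50.5)/(382 − j50.5)| = 0.49
|Γ|² = 0.24
P_refl = |Γ|²·P_inc = 51.4 W, P_del = (1 − |Γ|²)·P_inc = 163 W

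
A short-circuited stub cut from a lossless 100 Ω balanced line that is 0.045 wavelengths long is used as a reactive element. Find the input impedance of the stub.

βl = 2π × 0.045 = 16.2°
tan(βl) = 0.291
For a short-circuited stub, Z_in = jZ_0·tan(βl)

Z_in ≈ +j29.1 Ω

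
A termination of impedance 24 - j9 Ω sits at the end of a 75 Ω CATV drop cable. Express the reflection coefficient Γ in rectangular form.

Γ = (Z_L − Z_0)/(Z_L + Z_0) = (-51 − j9)/(99 − j9)

Γ ≈ -0.503 − j0.137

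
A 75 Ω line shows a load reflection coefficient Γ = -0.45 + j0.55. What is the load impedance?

Z_L ≈ 15.4 + j34.3 Ω

Z_L = Z_0·(1 + Γ)/(1 − Γ) = 75·(0.55 + j0.55)/(1.45 − j0.55)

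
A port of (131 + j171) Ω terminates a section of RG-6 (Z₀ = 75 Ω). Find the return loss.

RL ≈ 3.45 dB

Γ = (56 + j171)/(206 + j171), |Γ| = 0.672
RL = −20·log₁₀|Γ| = −20·log₁₀(0.672)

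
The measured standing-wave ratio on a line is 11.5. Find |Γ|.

|Γ| ≈ 0.84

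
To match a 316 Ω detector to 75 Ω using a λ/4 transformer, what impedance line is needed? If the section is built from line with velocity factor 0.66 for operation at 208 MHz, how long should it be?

Z_qwt = √(Z_0·R_L) = √(75 × 316) = √23700
λ = 0.66·c/f = 0.952 m, so l = λ/4 = 0.238 m

Z_qwt ≈ 154 Ω; length ≈ 23.8 cm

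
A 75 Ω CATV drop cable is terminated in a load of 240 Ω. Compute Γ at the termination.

Γ = (Z_L − Z_0)/(Z_L + Z_0) = (240 − 75)/(240 + 75) = 165/315

Γ = 0.524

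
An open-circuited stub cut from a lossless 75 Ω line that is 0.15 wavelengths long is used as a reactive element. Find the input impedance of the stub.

βl = 2π × 0.15 = 54°
tan(βl) = 1.38
For an open-circuited stub, Z_in = −jZ_0·cot(βl) = −jZ_0/tan(βl)

Z_in ≈ −j54.5 Ω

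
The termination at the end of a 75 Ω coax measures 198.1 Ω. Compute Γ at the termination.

Γ = (Z_L − Z_0)/(Z_L + Z_0) = (198.1 − 75)/(198.1 + 75) = 123.1/273.1

Γ = 0.451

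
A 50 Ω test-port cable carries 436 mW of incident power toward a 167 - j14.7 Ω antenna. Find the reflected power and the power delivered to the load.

|Γ| = |(117 − j14.7)/(217 − j14.7)| = 0.542
|Γ|² = 0.294
P_refl = |Γ|²·P_inc = 128 mW, P_del = (1 − |Γ|²)·P_inc = 308 mW

P_reflected ≈ 128 mW; P_delivered ≈ 308 mW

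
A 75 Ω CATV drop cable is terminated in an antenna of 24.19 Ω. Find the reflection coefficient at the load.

Γ = -0.512

Γ = (Z_L − Z_0)/(Z_L + Z_0) = (24.19 − 75)/(24.19 + 75) = -50.81/99.19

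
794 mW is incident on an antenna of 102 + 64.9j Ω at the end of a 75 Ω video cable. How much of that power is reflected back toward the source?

P_reflected ≈ 110 mW

|Γ| = |(27 + j64.9)/(177 + j64.9)| = 0.373
|Γ|² = 0.139
P_refl = |Γ|²·P_inc = 110 mW, P_del = (1 − |Γ|²)·P_inc = 684 mW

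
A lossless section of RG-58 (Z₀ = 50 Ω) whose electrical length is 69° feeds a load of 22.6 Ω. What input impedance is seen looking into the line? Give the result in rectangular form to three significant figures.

Z_in ≈ 73.7 + j43.4 Ω

tan(βl) = tan(69°) = 2.61
Z_in = Z_0·(Z_L + jZ_0·tanβl)/(Z_0 + jZ_L·tanβl)
     = 50·(22.6 + j130)/(50 + j58.9)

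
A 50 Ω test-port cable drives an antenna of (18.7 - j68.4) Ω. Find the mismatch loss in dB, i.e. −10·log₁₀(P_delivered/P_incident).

mismatch loss ≈ 4 dB

Γ = (-31.3 − j68.4)/(68.7 − j68.4), |Γ| = 0.776
|Γ|² = 0.602, so P_del/P_inc = 1 − |Γ|² = 0.398
ML = −10·log₁₀(1 − |Γ|²)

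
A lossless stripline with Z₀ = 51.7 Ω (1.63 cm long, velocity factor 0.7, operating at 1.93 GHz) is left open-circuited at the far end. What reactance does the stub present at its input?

X_in ≈ -37.7 Ω (capacitive)

λ = v/f = 0.7·c / 1.93 GHz = 0.109 m
βl = 2π·l/λ = 2π × 0.15 = 53.9°
tan(βl) = 1.37
For an open-circuited stub, Z_in = −jZ_0·cot(βl) = −jZ_0/tan(βl)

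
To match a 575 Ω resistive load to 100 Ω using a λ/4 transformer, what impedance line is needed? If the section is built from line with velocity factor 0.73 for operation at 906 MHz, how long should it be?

Z_qwt ≈ 240 Ω; length ≈ 6.04 cm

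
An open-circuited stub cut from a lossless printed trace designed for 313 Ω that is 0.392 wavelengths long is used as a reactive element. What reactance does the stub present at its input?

X_in ≈ 388 Ω (inductive)

βl = 2π × 0.392 = 141°
tan(βl) = -0.806
For an open-circuited stub, Z_in = −jZ_0·cot(βl) = −jZ_0/tan(βl)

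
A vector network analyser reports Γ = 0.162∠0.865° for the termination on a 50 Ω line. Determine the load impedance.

Z_L = Z_0·(1 + Γ)/(1 − Γ) = 50·(1.16 + j0.00245)/(0.838 − j0.00245)

Z_L ≈ 69.3 + j0.348 Ω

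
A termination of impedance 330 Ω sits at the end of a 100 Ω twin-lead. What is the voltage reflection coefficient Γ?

Γ = (Z_L − Z_0)/(Z_L + Z_0) = (330 − 100)/(330 + 100) = 230/430

Γ = 0.535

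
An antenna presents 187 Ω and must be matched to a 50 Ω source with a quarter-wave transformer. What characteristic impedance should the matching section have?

Z_qwt ≈ 96.7 Ω

Z_qwt = √(Z_0·R_L) = √(50 × 187) = √9350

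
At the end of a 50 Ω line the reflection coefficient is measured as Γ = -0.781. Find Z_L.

Z_L = Z_0·(1 + Γ)/(1 − Γ) = 50·(0.219)/(1.78)

Z_L ≈ 6.15 Ω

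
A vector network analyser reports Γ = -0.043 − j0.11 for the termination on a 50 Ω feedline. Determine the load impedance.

Z_L ≈ 44.8 − j10 Ω

Z_L = Z_0·(1 + Γ)/(1 − Γ) = 50·(0.957 − j0.11)/(1.04 + j0.11)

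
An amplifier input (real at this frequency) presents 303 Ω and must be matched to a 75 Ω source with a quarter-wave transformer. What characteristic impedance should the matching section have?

Z_qwt ≈ 151 Ω

Z_qwt = √(Z_0·R_L) = √(75 × 303) = √22720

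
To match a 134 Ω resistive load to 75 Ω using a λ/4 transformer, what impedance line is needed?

Z_qwt ≈ 100 Ω

Z_qwt = √(Z_0·R_L) = √(75 × 134) = √10050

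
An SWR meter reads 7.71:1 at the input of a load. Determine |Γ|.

|Γ| ≈ 0.77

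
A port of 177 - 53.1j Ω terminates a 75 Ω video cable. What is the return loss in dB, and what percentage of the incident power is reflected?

Γ = (102 − j53.1)/(252 − j53.1), |Γ| = 0.447
RL = −20·log₁₀(0.447) = 7 dB
P_refl/P_inc = |Γ|² = 0.199

RL ≈ 7 dB; 19.9% of incident power reflected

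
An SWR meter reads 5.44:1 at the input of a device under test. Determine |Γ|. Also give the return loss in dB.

|Γ| ≈ 0.689; return loss ≈ 3.23 dB

|Γ| = (S − 1)/(S + 1) = (5.44 − 1)/(5.44 + 1) = 4.44/6.44
RL = −20·log₁₀|Γ| = −20·log₁₀(0.689)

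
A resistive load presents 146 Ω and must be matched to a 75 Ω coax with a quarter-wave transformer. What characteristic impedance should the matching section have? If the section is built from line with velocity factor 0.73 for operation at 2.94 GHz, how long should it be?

Z_qwt = √(Z_0·R_L) = √(75 × 146) = √10950
λ = 0.73·c/f = 0.0745 m, so l = λ/4 = 0.0186 m

Z_qwt ≈ 105 Ω; length ≈ 1.86 cm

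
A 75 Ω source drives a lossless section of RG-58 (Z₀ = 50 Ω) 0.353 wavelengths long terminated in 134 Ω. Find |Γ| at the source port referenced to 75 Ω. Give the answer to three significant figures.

βl = 2π × 0.353 = 127°
tan(βl) = -1.32
Z_in = Z_0·(Z_L + jZ_0·tanβl)/(Z_0 + jZ_L·tanβl) = 27.2 + j30.1 Ω
Γ_s = (Z_in − Z_s)/(Z_in + Z_s) = (-47.8 + j30.1)/(102 + j30.1), |Γ_s| = 0.531

|Γ| ≈ 0.531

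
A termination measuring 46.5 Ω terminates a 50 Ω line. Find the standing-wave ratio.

Γ = (46.5 − 50)/(46.5 + 50) = -0.0363
VSWR = (1 + 0.0363)/(1 − 0.0363)

VSWR ≈ 1.08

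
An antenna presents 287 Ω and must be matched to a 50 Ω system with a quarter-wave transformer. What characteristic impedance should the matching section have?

Z_qwt = √(Z_0·R_L) = √(50 × 287) = √14350

Z_qwt ≈ 120 Ω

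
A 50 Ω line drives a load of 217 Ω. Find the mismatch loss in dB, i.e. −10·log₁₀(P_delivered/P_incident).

Γ = (217 − 50)/(217 + 50) = 0.625
|Γ|² = 0.391, so P_del/P_inc = 1 − |Γ|² = 0.609
ML = −10·log₁₀(1 − |Γ|²)

mismatch loss ≈ 2.16 dB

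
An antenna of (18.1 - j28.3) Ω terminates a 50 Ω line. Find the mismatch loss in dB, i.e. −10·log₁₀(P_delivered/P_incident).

mismatch loss ≈ 1.77 dB

Γ = (-31.9 − j28.3)/(68.1 − j28.3), |Γ| = 0.578
|Γ|² = 0.334, so P_del/P_inc = 1 − |Γ|² = 0.666
ML = −10·log₁₀(1 − |Γ|²)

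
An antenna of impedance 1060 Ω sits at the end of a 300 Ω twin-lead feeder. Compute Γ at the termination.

Γ = 0.559

Γ = (Z_L − Z_0)/(Z_L + Z_0) = (1060 − 300)/(1060 + 300) = 760/1360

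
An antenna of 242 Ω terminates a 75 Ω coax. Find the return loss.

Γ = (242 − 75)/(242 + 75) = 0.527
RL = −20·log₁₀|Γ| = −20·log₁₀(0.527)

RL ≈ 5.57 dB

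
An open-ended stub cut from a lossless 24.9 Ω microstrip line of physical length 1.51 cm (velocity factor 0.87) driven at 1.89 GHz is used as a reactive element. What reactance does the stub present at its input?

λ = v/f = 0.87·c / 1.89 GHz = 0.138 m
βl = 2π·l/λ = 2π × 0.109 = 39.4°
tan(βl) = 0.82
For an open-ended stub, Z_in = −jZ_0·cot(βl) = −jZ_0/tan(βl)

X_in ≈ -30.4 Ω (capacitive)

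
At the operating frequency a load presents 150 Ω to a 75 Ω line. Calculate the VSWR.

VSWR ≈ 2

Γ = (150 − 75)/(150 + 75) = 0.333
VSWR = (1 + 0.333)/(1 − 0.333)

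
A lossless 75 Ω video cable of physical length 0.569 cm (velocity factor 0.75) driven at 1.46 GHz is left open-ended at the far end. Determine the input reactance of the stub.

X_in ≈ -317 Ω (capacitive)

λ = v/f = 0.75·c / 1.46 GHz = 0.154 m
βl = 2π·l/λ = 2π × 0.0369 = 13.3°
tan(βl) = 0.236
For an open-ended stub, Z_in = −jZ_0·cot(βl) = −jZ_0/tan(βl)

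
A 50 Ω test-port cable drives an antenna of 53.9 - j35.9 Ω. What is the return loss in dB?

Γ = (3.9 − j35.9)/(103.9 − j35.9), |Γ| = 0.329
RL = −20·log₁₀|Γ| = −20·log₁₀(0.329)

RL ≈ 9.67 dB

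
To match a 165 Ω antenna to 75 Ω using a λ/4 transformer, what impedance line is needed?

Z_qwt ≈ 111 Ω

Z_qwt = √(Z_0·R_L) = √(75 × 165) = √12380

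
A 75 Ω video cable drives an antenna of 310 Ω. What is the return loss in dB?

RL ≈ 4.29 dB

Γ = (310 − 75)/(310 + 75) = 0.61
RL = −20·log₁₀|Γ| = −20·log₁₀(0.61)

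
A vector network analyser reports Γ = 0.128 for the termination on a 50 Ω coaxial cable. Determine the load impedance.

Z_L = Z_0·(1 + Γ)/(1 − Γ) = 50·(1.13)/(0.872)

Z_L ≈ 64.7 Ω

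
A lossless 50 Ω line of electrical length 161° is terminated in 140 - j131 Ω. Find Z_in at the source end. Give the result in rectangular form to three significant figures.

Z_in ≈ 167 + j128 Ω

tan(βl) = tan(161°) = -0.344
Z_in = Z_0·(Z_L + jZ_0·tanβl)/(Z_0 + jZ_L·tanβl)
     = 50·(140 − j148)/(4.89 − j48.2)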